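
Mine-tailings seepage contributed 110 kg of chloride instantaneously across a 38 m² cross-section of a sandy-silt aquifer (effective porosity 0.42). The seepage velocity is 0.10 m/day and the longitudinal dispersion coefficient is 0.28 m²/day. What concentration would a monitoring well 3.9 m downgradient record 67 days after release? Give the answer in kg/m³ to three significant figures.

For an instantaneous plane source, C(x,t) = M/(n_e·A·√(4πDt)) · exp(−(x−vt)²/(4Dt)), with n_e·A the pore (flow) area.
Plume center vt = 0.10 × 67 = 6.7 m, so the well at 3.9 m is 2.8 m upgradient of the peak.
√(4πDt) = 15.35 m, giving peak height M/(n_e·A·√(4πDt)) = 110/(0.42 × 38 × 15.35) = 0.4490 kg/m³.
(x−vt)²/(4Dt) = (-2.8)²/(4 × 0.28 × 67) = 0.1045; exp(−0.1045) = 0.9008.
C = 0.4490 × 0.9008 = 0.404 kg/m³.

0.404 kg/m³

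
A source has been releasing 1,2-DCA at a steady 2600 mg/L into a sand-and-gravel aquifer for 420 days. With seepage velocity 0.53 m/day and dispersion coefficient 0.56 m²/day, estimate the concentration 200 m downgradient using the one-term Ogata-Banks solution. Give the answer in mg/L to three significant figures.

For a continuous step input, C/C₀ ≈ ½·erfc((x−vt)/(2√(Dt))).
vt = 0.53 × 420 = 222.6 m and 2√(Dt) = 2√(0.56 × 420) = 30.67 m.
Argument (x−vt)/(2√(Dt)) = (200 − 222.6)/30.67 = -0.7369; ½·erfc(-0.7369) = 0.8513.
C = 2600 × 0.8513 = 2210 mg/L.

2210 mg/L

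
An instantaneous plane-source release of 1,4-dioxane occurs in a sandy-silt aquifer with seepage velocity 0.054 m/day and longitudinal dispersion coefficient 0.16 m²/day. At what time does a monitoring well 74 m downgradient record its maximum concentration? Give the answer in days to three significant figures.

For the 1D instantaneous-source solution, setting ∂C/∂t = 0 at fixed x gives v²t² + 2Dt − x² = 0, so t = (√(D² + v²x²) − D)/v².
√(D² + v²x²) = √(0.16² + 0.054² × 74²) = 3.999; v² = 0.002916.
t = (3.999 − 0.16)/0.002916 = 1320 days (vs. the pure-advection estimate x/v = 1370 d).

1320 days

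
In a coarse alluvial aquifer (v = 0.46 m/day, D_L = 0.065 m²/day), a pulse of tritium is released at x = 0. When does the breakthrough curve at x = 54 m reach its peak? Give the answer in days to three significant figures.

For the 1D instantaneous-source solution, setting ∂C/∂t = 0 at fixed x gives v²t² + 2Dt − x² = 0, so t = (√(D² + v²x²) − D)/v².
√(D² + v²x²) = √(0.065² + 0.46² × 54²) = 24.84; v² = 0.2116.
t = (24.84 − 0.065)/0.2116 = 117 days (vs. the pure-advection estimate x/v = 117 d).

117 days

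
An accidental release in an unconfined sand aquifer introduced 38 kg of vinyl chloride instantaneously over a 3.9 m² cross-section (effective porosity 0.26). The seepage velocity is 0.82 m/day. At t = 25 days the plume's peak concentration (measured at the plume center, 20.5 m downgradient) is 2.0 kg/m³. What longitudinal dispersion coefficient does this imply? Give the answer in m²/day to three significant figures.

1.12 m²/day

At the plume center C_max = M/(n_e·A·√(4πDt)), so D = M²/(4πt·(n_e·A·C_max)²).
n_e·A·C_max = 0.26 × 3.9 × 2.0 = 2.028 kg/m.
D = 38²/(4π × 25 × 2.028²) = 1.12 m²/day.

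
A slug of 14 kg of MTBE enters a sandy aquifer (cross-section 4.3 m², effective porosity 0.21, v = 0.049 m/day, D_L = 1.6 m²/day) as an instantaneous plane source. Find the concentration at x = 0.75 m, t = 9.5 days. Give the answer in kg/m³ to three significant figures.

For an instantaneous plane source, C(x,t) = M/(n_e·A·√(4πDt)) · exp(−(x−vt)²/(4Dt)), with n_e·A the pore (flow) area.
Plume center vt = 0.049 × 9.5 = 0.4655 m, so the well at 0.75 m is 0.2845 m downgradient of the peak.
√(4πDt) = 13.82 m, giving peak height M/(n_e·A·√(4πDt)) = 14/(0.21 × 4.3 × 13.82) = 1.122 kg/m³.
(x−vt)²/(4Dt) = (0.2845)²/(4 × 1.6 × 9.5) = 0.001331; exp(−0.001331) = 0.9987.
C = 1.122 × 0.9987 = 1.12 kg/m³.

1.12 kg/m³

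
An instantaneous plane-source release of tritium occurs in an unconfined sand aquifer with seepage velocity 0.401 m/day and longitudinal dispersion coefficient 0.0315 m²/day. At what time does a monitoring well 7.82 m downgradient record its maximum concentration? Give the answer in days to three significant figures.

For the 1D instantaneous-source solution, setting ∂C/∂t = 0 at fixed x gives v²t² + 2Dt − x² = 0, so t = (√(D² + v²x²) − D)/v².
√(D² + v²x²) = √(0.0315² + 0.401² × 7.82²) = 3.136; v² = 0.160801.
t = (3.136 − 0.0315)/0.160801 = 19.3 days (vs. the pure-advection estimate x/v = 19.5 d).

19.3 days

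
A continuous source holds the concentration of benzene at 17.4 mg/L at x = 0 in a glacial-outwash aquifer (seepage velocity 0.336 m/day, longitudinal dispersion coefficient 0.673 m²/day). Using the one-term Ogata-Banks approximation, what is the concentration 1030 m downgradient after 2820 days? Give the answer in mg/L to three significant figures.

1.57 mg/L

For a continuous step input, C/C₀ ≈ ½·erfc((x−vt)/(2√(Dt))).
vt = 0.336 × 2820 = 947.52 m and 2√(Dt) = 2√(0.673 × 2820) = 87.13 m.
Argument (x−vt)/(2√(Dt)) = (1030 − 947.52)/87.13 = 0.9466; ½·erfc(0.9466) = 0.09034.
C = 17.4 × 0.09034 = 1.57 mg/L.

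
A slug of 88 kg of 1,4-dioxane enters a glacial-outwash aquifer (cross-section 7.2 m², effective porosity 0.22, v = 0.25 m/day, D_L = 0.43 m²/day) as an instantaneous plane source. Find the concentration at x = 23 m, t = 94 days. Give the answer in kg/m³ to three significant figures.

2.46 kg/m³

For an instantaneous plane source, C(x,t) = M/(n_e·A·√(4πDt)) · exp(−(x−vt)²/(4Dt)), with n_e·A the pore (flow) area.
Plume center vt = 0.25 × 94 = 23.5 m, so the well at 23 m is 0.5 m upgradient of the peak.
√(4πDt) = 22.54 m, giving peak height M/(n_e·A·√(4πDt)) = 88/(0.22 × 7.2 × 22.54) = 2.465 kg/m³.
(x−vt)²/(4Dt) = (-0.5)²/(4 × 0.43 × 94) = 0.001546; exp(−0.001546) = 0.9985.
C = 2.465 × 0.9985 = 2.46 kg/m³.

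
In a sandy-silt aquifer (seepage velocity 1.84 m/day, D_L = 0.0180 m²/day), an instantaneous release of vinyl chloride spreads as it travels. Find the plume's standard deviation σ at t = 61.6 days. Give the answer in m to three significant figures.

1.49 m

Dispersive spreading gives a Gaussian with σ² = 2Dt; advection only shifts the center.
σ = √(2 × 0.0180 × 61.6) = 1.49 m.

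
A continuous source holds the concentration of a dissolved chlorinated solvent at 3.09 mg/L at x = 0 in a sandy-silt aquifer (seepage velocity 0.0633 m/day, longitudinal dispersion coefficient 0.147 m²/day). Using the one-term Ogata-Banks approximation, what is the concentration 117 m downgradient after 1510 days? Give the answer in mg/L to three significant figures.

0.478 mg/L

For a continuous step input, C/C₀ ≈ ½·erfc((x−vt)/(2√(Dt))).
vt = 0.0633 × 1510 = 95.583 m and 2√(Dt) = 2√(0.147 × 1510) = 29.80 m.
Argument (x−vt)/(2√(Dt)) = (117 − 95.583)/29.80 = 0.7187; ½·erfc(0.7187) = 0.1547.
C = 3.09 × 0.1547 = 0.478 mg/L.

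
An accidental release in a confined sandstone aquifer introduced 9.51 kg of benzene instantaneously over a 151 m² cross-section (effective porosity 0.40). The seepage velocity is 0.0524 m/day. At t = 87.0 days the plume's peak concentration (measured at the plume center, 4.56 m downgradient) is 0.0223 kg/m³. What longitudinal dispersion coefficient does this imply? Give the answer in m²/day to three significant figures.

At the plume center C_max = M/(n_e·A·√(4πDt)), so D = M²/(4πt·(n_e·A·C_max)²).
n_e·A·C_max = 0.40 × 151 × 0.0223 = 1.347 kg/m.
D = 9.51²/(4π × 87.0 × 1.347²) = 0.0456 m²/day.

0.0456 m²/day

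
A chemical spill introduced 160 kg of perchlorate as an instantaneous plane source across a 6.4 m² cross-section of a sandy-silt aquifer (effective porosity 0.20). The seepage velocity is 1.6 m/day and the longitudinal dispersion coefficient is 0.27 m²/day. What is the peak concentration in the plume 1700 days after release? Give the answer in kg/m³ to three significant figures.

1.65 kg/m³

The peak of an instantaneous 1D plume sits at x = vt; there the Gaussian factor is 1 and C_max = M/(n_e·A·√(4πDt)), where n_e·A is the pore area the mass is dissolved in.
√(4πDt) = √(4π × 0.27 × 1700) = 75.95 m, so C_max = 160/(0.20 × 6.4 × 75.95) = 1.65 kg/m³.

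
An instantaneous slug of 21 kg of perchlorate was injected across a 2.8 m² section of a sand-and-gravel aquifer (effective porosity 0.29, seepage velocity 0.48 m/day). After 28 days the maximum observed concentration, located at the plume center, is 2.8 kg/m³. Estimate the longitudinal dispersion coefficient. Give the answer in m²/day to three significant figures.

At the plume center C_max = M/(n_e·A·√(4πDt)), so D = M²/(4πt·(n_e·A·C_max)²).
n_e·A·C_max = 0.29 × 2.8 × 2.8 = 2.274 kg/m.
D = 21²/(4π × 28 × 2.274²) = 0.242 m²/day.

0.242 m²/day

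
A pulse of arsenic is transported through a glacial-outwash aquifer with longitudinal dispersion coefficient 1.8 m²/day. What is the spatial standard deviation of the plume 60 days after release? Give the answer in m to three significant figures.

14.7 m

Dispersive spreading gives a Gaussian with σ² = 2Dt; advection only shifts the center.
σ = √(2 × 1.8 × 60) = 14.7 m.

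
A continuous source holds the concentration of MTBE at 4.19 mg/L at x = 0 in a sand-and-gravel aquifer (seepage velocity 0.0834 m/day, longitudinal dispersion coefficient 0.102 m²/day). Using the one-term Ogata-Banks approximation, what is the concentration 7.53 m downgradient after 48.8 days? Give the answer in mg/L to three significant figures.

For a continuous step input, C/C₀ ≈ ½·erfc((x−vt)/(2√(Dt))).
vt = 0.0834 × 48.8 = 4.06992 m and 2√(Dt) = 2√(0.102 × 48.8) = 4.462 m.
Argument (x−vt)/(2√(Dt)) = (7.53 − 4.06992)/4.462 = 0.7755; ½·erfc(0.7755) = 0.1364.
C = 4.19 × 0.1364 = 0.572 mg/L.

0.572 mg/L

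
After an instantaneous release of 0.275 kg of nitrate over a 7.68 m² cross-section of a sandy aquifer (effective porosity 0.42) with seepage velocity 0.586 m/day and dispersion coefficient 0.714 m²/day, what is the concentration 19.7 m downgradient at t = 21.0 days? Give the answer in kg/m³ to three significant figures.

For an instantaneous plane source, C(x,t) = M/(n_e·A·√(4πDt)) · exp(−(x−vt)²/(4Dt)), with n_e·A the pore (flow) area.
Plume center vt = 0.586 × 21.0 = 12.306 m, so the well at 19.7 m is 7.394 m downgradient of the peak.
√(4πDt) = 13.73 m, giving peak height M/(n_e·A·√(4πDt)) = 0.275/(0.42 × 7.68 × 13.73) = 0.006209 kg/m³.
(x−vt)²/(4Dt) = (7.394)²/(4 × 0.714 × 21.0) = 0.9116; exp(−0.9116) = 0.4019.
C = 0.006209 × 0.4019 = 0.00250 kg/m³.

0.00250 kg/m³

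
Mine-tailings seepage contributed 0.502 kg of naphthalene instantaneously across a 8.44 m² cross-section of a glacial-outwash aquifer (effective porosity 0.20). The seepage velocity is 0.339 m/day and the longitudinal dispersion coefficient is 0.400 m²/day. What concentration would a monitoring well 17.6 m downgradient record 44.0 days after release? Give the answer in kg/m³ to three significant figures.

For an instantaneous plane source, C(x,t) = M/(n_e·A·√(4πDt)) · exp(−(x−vt)²/(4Dt)), with n_e·A the pore (flow) area.
Plume center vt = 0.339 × 44.0 = 14.916 m, so the well at 17.6 m is 2.684 m downgradient of the peak.
√(4πDt) = 14.87 m, giving peak height M/(n_e·A·√(4πDt)) = 0.502/(0.20 × 8.44 × 14.87) = 0.02000 kg/m³.
(x−vt)²/(4Dt) = (2.684)²/(4 × 0.400 × 44.0) = 0.1023; exp(−0.1023) = 0.9028.
C = 0.02000 × 0.9028 = 0.0181 kg/m³.

0.0181 kg/m³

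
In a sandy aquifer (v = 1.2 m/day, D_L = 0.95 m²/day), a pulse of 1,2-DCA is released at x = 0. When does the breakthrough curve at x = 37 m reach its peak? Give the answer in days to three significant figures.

30.2 days

For the 1D instantaneous-source solution, setting ∂C/∂t = 0 at fixed x gives v²t² + 2Dt − x² = 0, so t = (√(D² + v²x²) − D)/v².
√(D² + v²x²) = √(0.95² + 1.2² × 37²) = 44.41; v² = 1.44.
t = (44.41 − 0.95)/1.44 = 30.2 days (vs. the pure-advection estimate x/v = 30.8 d).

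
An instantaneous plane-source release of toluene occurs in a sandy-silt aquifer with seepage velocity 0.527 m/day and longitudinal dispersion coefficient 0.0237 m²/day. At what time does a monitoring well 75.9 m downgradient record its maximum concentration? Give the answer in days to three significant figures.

144 days

For the 1D instantaneous-source solution, setting ∂C/∂t = 0 at fixed x gives v²t² + 2Dt − x² = 0, so t = (√(D² + v²x²) − D)/v².
√(D² + v²x²) = √(0.0237² + 0.527² × 75.9²) = 40.00; v² = 0.277729.
t = (40.00 − 0.0237)/0.277729 = 144 days (vs. the pure-advection estimate x/v = 144 d).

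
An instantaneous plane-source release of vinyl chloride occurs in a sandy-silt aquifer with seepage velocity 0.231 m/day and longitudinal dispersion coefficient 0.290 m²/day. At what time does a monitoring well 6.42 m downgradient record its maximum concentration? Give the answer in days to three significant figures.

For the 1D instantaneous-source solution, setting ∂C/∂t = 0 at fixed x gives v²t² + 2Dt − x² = 0, so t = (√(D² + v²x²) − D)/v².
√(D² + v²x²) = √(0.290² + 0.231² × 6.42²) = 1.511; v² = 0.053361.
t = (1.511 − 0.290)/0.053361 = 22.9 days (vs. the pure-advection estimate x/v = 27.8 d).

22.9 days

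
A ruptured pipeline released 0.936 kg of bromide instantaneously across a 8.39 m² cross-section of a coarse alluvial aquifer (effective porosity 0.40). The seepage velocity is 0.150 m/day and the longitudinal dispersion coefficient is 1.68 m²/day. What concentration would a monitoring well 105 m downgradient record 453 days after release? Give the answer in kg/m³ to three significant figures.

For an instantaneous plane source, C(x,t) = M/(n_e·A·√(4πDt)) · exp(−(x−vt)²/(4Dt)), with n_e·A the pore (flow) area.
Plume center vt = 0.150 × 453 = 67.95 m, so the well at 105 m is 37.05 m downgradient of the peak.
√(4πDt) = 97.79 m, giving peak height M/(n_e·A·√(4πDt)) = 0.936/(0.40 × 8.39 × 97.79) = 0.002852 kg/m³.
(x−vt)²/(4Dt) = (37.05)²/(4 × 1.68 × 453) = 0.4509; exp(−0.4509) = 0.6371.
C = 0.002852 × 0.6371 = 0.00182 kg/m³.

0.00182 kg/m³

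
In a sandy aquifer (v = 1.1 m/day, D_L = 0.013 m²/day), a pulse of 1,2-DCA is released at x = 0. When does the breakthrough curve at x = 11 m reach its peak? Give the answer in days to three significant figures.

9.99 days

For the 1D instantaneous-source solution, setting ∂C/∂t = 0 at fixed x gives v²t² + 2Dt − x² = 0, so t = (√(D² + v²x²) − D)/v².
√(D² + v²x²) = √(0.013² + 1.1² × 11²) = 12.10; v² = 1.21.
t = (12.10 − 0.013)/1.21 = 9.99 days (vs. the pure-advection estimate x/v = 10.0 d).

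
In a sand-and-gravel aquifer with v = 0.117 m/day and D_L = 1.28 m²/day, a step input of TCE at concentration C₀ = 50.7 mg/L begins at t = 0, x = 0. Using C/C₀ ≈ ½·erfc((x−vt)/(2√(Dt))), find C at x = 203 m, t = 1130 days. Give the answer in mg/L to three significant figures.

4.77 mg/L

For a continuous step input, C/C₀ ≈ ½·erfc((x−vt)/(2√(Dt))).
vt = 0.117 × 1130 = 132.21 m and 2√(Dt) = 2√(1.28 × 1130) = 76.06 m.
Argument (x−vt)/(2√(Dt)) = (203 − 132.21)/76.06 = 0.9307; ½·erfc(0.9307) = 0.09405.
C = 50.7 × 0.09405 = 4.77 mg/L.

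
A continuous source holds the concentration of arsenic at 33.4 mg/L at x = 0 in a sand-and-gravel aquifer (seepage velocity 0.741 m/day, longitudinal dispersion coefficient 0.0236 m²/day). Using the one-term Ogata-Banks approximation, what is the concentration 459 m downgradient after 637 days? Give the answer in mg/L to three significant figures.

For a continuous step input, C/C₀ ≈ ½·erfc((x−vt)/(2√(Dt))).
vt = 0.741 × 637 = 472.017 m and 2√(Dt) = 2√(0.0236 × 637) = 7.755 m.
Argument (x−vt)/(2√(Dt)) = (459 − 472.017)/7.755 = -1.679; ½·erfc(-1.679) = 0.9912.
C = 33.4 × 0.9912 = 33.1 mg/L.

33.1 mg/L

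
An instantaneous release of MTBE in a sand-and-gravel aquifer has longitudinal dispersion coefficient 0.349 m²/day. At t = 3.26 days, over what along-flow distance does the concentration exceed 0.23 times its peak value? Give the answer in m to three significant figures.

The plume is Gaussian with σ = √(2Dt) = √(2 × 0.349 × 3.26) = 1.508 m.
C/C_peak = exp(−Δx²/(2σ²)) = 0.23 ⇒ Δx = σ·√(−2 ln 0.23) = 1.508 × 1.714 = 2.585 m.
Width = 2Δx = 5.17 m.

5.17 m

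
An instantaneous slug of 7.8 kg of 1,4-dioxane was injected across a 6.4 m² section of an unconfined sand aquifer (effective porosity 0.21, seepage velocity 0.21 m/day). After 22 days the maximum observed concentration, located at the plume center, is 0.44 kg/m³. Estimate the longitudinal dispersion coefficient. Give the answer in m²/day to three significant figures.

0.629 m²/day

At the plume center C_max = M/(n_e·A·√(4πDt)), so D = M²/(4πt·(n_e·A·C_max)²).
n_e·A·C_max = 0.21 × 6.4 × 0.44 = 0.5914 kg/m.
D = 7.8²/(4π × 22 × 0.5914²) = 0.629 m²/day.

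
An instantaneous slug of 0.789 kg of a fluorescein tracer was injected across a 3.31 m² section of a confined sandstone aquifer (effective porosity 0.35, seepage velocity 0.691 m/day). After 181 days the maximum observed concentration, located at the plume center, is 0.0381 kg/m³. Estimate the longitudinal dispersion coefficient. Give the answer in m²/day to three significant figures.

At the plume center C_max = M/(n_e·A·√(4πDt)), so D = M²/(4πt·(n_e·A·C_max)²).
n_e·A·C_max = 0.35 × 3.31 × 0.0381 = 0.04414 kg/m.
D = 0.789²/(4π × 181 × 0.04414²) = 0.140 m²/day.

0.140 m²/day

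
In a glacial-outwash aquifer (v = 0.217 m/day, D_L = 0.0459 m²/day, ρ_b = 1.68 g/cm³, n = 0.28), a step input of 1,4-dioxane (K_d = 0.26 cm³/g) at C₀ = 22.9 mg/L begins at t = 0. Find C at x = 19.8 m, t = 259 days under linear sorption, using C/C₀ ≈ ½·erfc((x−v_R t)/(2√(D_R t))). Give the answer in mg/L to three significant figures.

17.4 mg/L

Retardation factor R = 1 + ρ_b·K_d/n = 1 + 1.68 × 0.26/0.28 = 2.560.
Sorption retards both mechanisms: v_R = v/R = 0.08477 m/day, D_R = D/R = 0.01793 m²/day.
v_R·t = 0.08477 × 259 = 21.95543 m; 2√(D_R t) = 4.310 m; argument = (19.8 − 21.95543)/4.310 = -0.5001.
C = C₀ × ½·erfc(-0.5001) = 22.9 × 0.7603 = 17.4 mg/L.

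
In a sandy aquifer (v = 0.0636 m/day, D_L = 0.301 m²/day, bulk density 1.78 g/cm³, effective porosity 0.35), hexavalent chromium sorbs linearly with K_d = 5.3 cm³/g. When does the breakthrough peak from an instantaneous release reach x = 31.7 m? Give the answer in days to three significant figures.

12000 days

Retardation factor R = 1 + ρ_b·K_d/n = 1 + 1.78 × 5.3/0.35 = 27.95.
Sorption retards both mechanisms: v_R = v/R = 0.002275 m/day, D_R = D/R = 0.01077 m²/day.
Peak time from v_R²t² + 2D_R t − x² = 0: t = (√(D_R² + v_R²x²) − D_R)/v_R².
√(D_R² + v_R²x²) = √(0.01077² + 0.002275² × 31.7²) = 0.07292; v_R² = 5.176e-06.
t = (0.07292 − 0.01077)/5.176e-06 = 12000 days.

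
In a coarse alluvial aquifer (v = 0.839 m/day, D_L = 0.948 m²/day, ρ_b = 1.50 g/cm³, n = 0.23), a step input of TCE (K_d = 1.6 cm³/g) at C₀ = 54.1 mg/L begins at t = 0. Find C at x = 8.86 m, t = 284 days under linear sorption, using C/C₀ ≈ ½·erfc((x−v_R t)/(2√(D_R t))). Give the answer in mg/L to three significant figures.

Retardation factor R = 1 + ρ_b·K_d/n = 1 + 1.50 × 1.6/0.23 = 11.43.
Sorption retards both mechanisms: v_R = v/R = 0.07340 m/day, D_R = D/R = 0.08294 m²/day.
v_R·t = 0.07340 × 284 = 20.8456 m; 2√(D_R t) = 9.707 m; argument = (8.86 − 20.8456)/9.707 = -1.235.
C = C₀ × ½·erfc(-1.235) = 54.1 × 0.9596 = 51.9 mg/L.

51.9 mg/L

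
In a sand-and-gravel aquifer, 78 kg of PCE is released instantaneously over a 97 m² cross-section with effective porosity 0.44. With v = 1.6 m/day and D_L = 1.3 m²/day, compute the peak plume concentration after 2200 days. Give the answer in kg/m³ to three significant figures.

0.00964 kg/m³

The peak of an instantaneous 1D plume sits at x = vt; there the Gaussian factor is 1 and C_max = M/(n_e·A·√(4πDt)), where n_e·A is the pore area the mass is dissolved in.
√(4πDt) = √(4π × 1.3 × 2200) = 189.6 m, so C_max = 78/(0.44 × 97 × 189.6) = 0.00964 kg/m³.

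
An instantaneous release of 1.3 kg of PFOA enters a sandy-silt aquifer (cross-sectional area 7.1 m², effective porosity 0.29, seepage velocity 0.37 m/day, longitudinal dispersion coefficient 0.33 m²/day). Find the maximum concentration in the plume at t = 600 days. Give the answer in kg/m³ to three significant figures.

The peak of an instantaneous 1D plume sits at x = vt; there the Gaussian factor is 1 and C_max = M/(n_e·A·√(4πDt)), where n_e·A is the pore area the mass is dissolved in.
√(4πDt) = √(4π × 0.33 × 600) = 49.88 m, so C_max = 1.3/(0.29 × 7.1 × 49.88) = 0.0127 kg/m³.

0.0127 kg/m³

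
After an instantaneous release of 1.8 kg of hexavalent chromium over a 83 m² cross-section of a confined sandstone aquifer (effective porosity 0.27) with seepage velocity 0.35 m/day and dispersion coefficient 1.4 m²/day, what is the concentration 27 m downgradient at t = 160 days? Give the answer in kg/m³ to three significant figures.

For an instantaneous plane source, C(x,t) = M/(n_e·A·√(4πDt)) · exp(−(x−vt)²/(4Dt)), with n_e·A the pore (flow) area.
Plume center vt = 0.35 × 160 = 56 m, so the well at 27 m is 29 m upgradient of the peak.
√(4πDt) = 53.06 m, giving peak height M/(n_e·A·√(4πDt)) = 1.8/(0.27 × 83 × 53.06) = 0.001514 kg/m³.
(x−vt)²/(4Dt) = (-29)²/(4 × 1.4 × 160) = 0.9386; exp(−0.9386) = 0.3912.
C = 0.001514 × 0.3912 = 0.000592 kg/m³.

0.000592 kg/m³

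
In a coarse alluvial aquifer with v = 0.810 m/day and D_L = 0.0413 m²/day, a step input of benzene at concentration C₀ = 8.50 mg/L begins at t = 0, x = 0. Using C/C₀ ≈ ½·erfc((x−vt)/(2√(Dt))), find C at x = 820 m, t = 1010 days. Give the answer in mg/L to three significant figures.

For a continuous step input, C/C₀ ≈ ½·erfc((x−vt)/(2√(Dt))).
vt = 0.810 × 1010 = 818.1 m and 2√(Dt) = 2√(0.0413 × 1010) = 12.92 m.
Argument (x−vt)/(2√(Dt)) = (820 − 818.1)/12.92 = 0.1471; ½·erfc(0.1471) = 0.4176.
C = 8.50 × 0.4176 = 3.55 mg/L.

3.55 mg/L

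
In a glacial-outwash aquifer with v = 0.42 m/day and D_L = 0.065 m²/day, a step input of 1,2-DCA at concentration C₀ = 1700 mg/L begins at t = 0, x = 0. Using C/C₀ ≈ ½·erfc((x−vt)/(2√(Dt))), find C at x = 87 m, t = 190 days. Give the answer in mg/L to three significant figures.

125 mg/L

For a continuous step input, C/C₀ ≈ ½·erfc((x−vt)/(2√(Dt))).
vt = 0.42 × 190 = 79.8 m and 2√(Dt) = 2√(0.065 × 190) = 7.029 m.
Argument (x−vt)/(2√(Dt)) = (87 − 79.8)/7.029 = 1.024; ½·erfc(1.024) = 0.07379.
C = 1700 × 0.07379 = 125 mg/L.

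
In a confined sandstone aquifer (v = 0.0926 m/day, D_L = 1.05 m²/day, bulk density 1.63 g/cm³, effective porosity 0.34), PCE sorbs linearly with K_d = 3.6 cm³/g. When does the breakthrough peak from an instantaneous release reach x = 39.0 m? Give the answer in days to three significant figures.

5770 days

Retardation factor R = 1 + ρ_b·K_d/n = 1 + 1.63 × 3.6/0.34 = 18.26.
Sorption retards both mechanisms: v_R = v/R = 0.005071 m/day, D_R = D/R = 0.05750 m²/day.
Peak time from v_R²t² + 2D_R t − x² = 0: t = (√(D_R² + v_R²x²) − D_R)/v_R².
√(D_R² + v_R²x²) = √(0.05750² + 0.005071² × 39.0²) = 0.2060; v_R² = 2.572e-05.
t = (0.2060 − 0.05750)/2.572e-05 = 5770 days.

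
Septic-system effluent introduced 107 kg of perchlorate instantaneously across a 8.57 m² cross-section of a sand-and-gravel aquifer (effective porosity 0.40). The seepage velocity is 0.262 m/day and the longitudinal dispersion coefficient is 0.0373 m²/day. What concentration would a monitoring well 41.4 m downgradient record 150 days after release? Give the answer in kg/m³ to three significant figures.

3.06 kg/m³

For an instantaneous plane source, C(x,t) = M/(n_e·A·√(4πDt)) · exp(−(x−vt)²/(4Dt)), with n_e·A the pore (flow) area.
Plume center vt = 0.262 × 150 = 39.3 m, so the well at 41.4 m is 2.1 m downgradient of the peak.
√(4πDt) = 8.385 m, giving peak height M/(n_e·A·√(4πDt)) = 107/(0.40 × 8.57 × 8.385) = 3.723 kg/m³.
(x−vt)²/(4Dt) = (2.1)²/(4 × 0.0373 × 150) = 0.1971; exp(−0.1971) = 0.8211.
C = 3.723 × 0.8211 = 3.06 kg/m³.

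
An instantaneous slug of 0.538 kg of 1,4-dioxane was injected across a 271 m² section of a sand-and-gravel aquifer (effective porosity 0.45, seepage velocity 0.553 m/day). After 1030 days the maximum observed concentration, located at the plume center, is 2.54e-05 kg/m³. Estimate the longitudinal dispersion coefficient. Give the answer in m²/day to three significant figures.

2.33 m²/day

At the plume center C_max = M/(n_e·A·√(4πDt)), so D = M²/(4πt·(n_e·A·C_max)²).
n_e·A·C_max = 0.45 × 271 × 2.54e-05 = 0.003098 kg/m.
D = 0.538²/(4π × 1030 × 0.003098²) = 2.33 m²/day.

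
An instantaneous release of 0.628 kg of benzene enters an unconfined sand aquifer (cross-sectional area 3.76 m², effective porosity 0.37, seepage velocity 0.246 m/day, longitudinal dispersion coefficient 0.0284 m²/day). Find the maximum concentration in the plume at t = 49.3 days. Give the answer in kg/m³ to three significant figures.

The peak of an instantaneous 1D plume sits at x = vt; there the Gaussian factor is 1 and C_max = M/(n_e·A·√(4πDt)), where n_e·A is the pore area the mass is dissolved in.
√(4πDt) = √(4π × 0.0284 × 49.3) = 4.195 m, so C_max = 0.628/(0.37 × 3.76 × 4.195) = 0.108 kg/m³.

0.108 kg/m³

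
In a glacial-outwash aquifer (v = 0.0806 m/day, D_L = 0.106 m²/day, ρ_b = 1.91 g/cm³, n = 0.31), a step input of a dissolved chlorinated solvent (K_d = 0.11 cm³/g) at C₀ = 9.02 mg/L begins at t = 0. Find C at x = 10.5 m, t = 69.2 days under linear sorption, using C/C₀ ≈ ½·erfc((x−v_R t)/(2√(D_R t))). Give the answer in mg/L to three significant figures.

Retardation factor R = 1 + ρ_b·K_d/n = 1 + 1.91 × 0.11/0.31 = 1.678.
Sorption retards both mechanisms: v_R = v/R = 0.04803 m/day, D_R = D/R = 0.06317 m²/day.
v_R·t = 0.04803 × 69.2 = 3.323676 m; 2√(D_R t) = 4.182 m; argument = (10.5 − 3.323676)/4.182 = 1.716.
C = C₀ × ½·erfc(1.716) = 9.02 × 0.007617 = 0.0687 mg/L.

0.0687 mg/L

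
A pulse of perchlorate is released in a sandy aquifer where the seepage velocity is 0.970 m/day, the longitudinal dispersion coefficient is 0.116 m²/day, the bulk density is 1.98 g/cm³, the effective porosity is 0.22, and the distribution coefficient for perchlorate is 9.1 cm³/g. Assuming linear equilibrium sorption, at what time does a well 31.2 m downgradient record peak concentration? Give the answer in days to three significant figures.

2660 days

Retardation factor R = 1 + ρ_b·K_d/n = 1 + 1.98 × 9.1/0.22 = 82.90.
Sorption retards both mechanisms: v_R = v/R = 0.01170 m/day, D_R = D/R = 0.001399 m²/day.
Peak time from v_R²t² + 2D_R t − x² = 0: t = (√(D_R² + v_R²x²) − D_R)/v_R².
√(D_R² + v_R²x²) = √(0.001399² + 0.01170² × 31.2²) = 0.3650; v_R² = 0.0001369.
t = (0.3650 − 0.001399)/0.0001369 = 2660 days.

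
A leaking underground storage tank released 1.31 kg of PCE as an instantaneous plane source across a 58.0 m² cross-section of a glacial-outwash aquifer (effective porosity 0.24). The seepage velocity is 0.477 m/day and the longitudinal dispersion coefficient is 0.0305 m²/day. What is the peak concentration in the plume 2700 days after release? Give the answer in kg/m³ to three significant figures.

0.00293 kg/m³

The peak of an instantaneous 1D plume sits at x = vt; there the Gaussian factor is 1 and C_max = M/(n_e·A·√(4πDt)), where n_e·A is the pore area the mass is dissolved in.
√(4πDt) = √(4π × 0.0305 × 2700) = 32.17 m, so C_max = 1.31/(0.24 × 58.0 × 32.17) = 0.00293 kg/m³.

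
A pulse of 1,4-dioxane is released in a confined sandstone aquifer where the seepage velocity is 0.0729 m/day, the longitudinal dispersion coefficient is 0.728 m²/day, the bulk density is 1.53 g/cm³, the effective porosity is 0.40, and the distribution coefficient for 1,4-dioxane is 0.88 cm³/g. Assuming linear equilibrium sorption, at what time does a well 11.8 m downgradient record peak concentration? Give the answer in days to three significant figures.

Retardation factor R = 1 + ρ_b·K_d/n = 1 + 1.53 × 0.88/0.40 = 4.366.
Sorption retards both mechanisms: v_R = v/R = 0.01670 m/day, D_R = D/R = 0.1667 m²/day.
Peak time from v_R²t² + 2D_R t − x² = 0: t = (√(D_R² + v_R²x²) − D_R)/v_R².
√(D_R² + v_R²x²) = √(0.1667² + 0.01670² × 11.8²) = 0.2581; v_R² = 0.0002789.
t = (0.2581 − 0.1667)/0.0002789 = 328 days.

328 days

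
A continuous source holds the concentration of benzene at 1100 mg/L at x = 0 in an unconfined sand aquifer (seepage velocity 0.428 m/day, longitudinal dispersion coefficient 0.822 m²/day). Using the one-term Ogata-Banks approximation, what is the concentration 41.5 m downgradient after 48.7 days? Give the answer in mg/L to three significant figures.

For a continuous step input, C/C₀ ≈ ½·erfc((x−vt)/(2√(Dt))).
vt = 0.428 × 48.7 = 20.8436 m and 2√(Dt) = 2√(0.822 × 48.7) = 12.65 m.
Argument (x−vt)/(2√(Dt)) = (41.5 − 20.8436)/12.65 = 1.633; ½·erfc(1.633) = 0.01046.
C = 1100 × 0.01046 = 11.5 mg/L.

11.5 mg/L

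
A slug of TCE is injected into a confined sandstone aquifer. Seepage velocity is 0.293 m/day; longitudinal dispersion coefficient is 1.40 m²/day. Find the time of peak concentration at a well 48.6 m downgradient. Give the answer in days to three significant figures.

For the 1D instantaneous-source solution, setting ∂C/∂t = 0 at fixed x gives v²t² + 2Dt − x² = 0, so t = (√(D² + v²x²) − D)/v².
√(D² + v²x²) = √(1.40² + 0.293² × 48.6²) = 14.31; v² = 0.085849.
t = (14.31 − 1.40)/0.085849 = 150 days (vs. the pure-advection estimate x/v = 166 d).

150 days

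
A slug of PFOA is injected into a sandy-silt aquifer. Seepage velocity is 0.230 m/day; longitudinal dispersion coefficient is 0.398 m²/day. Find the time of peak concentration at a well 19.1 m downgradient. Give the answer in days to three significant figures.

75.9 days

For the 1D instantaneous-source solution, setting ∂C/∂t = 0 at fixed x gives v²t² + 2Dt − x² = 0, so t = (√(D² + v²x²) − D)/v².
√(D² + v²x²) = √(0.398² + 0.230² × 19.1²) = 4.411; v² = 0.0529.
t = (4.411 − 0.398)/0.0529 = 75.9 days (vs. the pure-advection estimate x/v = 83.0 d).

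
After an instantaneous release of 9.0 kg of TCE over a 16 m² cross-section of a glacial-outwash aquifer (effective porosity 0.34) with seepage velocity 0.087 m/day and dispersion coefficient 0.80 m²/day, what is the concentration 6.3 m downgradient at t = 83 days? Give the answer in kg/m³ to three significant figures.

For an instantaneous plane source, C(x,t) = M/(n_e·A·√(4πDt)) · exp(−(x−vt)²/(4Dt)), with n_e·A the pore (flow) area.
Plume center vt = 0.087 × 83 = 7.221 m, so the well at 6.3 m is 0.921 m upgradient of the peak.
√(4πDt) = 28.89 m, giving peak height M/(n_e·A·√(4πDt)) = 9.0/(0.34 × 16 × 28.89) = 0.05727 kg/m³.
(x−vt)²/(4Dt) = (-0.921)²/(4 × 0.80 × 83) = 0.003194; exp(−0.003194) = 0.9968.
C = 0.05727 × 0.9968 = 0.0571 kg/m³.

0.0571 kg/m³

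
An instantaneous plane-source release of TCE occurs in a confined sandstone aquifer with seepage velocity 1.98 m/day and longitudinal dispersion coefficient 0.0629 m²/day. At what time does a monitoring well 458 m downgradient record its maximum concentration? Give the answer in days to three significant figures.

231 days

For the 1D instantaneous-source solution, setting ∂C/∂t = 0 at fixed x gives v²t² + 2Dt − x² = 0, so t = (√(D² + v²x²) − D)/v².
√(D² + v²x²) = √(0.0629² + 1.98² × 458²) = 906.8; v² = 3.9204.
t = (906.8 − 0.0629)/3.9204 = 231 days (vs. the pure-advection estimate x/v = 231 d).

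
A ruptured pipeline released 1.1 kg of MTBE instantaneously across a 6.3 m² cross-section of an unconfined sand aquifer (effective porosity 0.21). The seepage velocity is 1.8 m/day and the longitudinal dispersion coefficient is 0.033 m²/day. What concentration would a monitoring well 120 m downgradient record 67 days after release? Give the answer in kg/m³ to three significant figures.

For an instantaneous plane source, C(x,t) = M/(n_e·A·√(4πDt)) · exp(−(x−vt)²/(4Dt)), with n_e·A the pore (flow) area.
Plume center vt = 1.8 × 67 = 120.6 m, so the well at 120 m is 0.6 m upgradient of the peak.
√(4πDt) = 5.271 m, giving peak height M/(n_e·A·√(4πDt)) = 1.1/(0.21 × 6.3 × 5.271) = 0.1577 kg/m³.
(x−vt)²/(4Dt) = (-0.6)²/(4 × 0.033 × 67) = 0.04071; exp(−0.04071) = 0.9601.
C = 0.1577 × 0.9601 = 0.151 kg/m³.

0.151 kg/m³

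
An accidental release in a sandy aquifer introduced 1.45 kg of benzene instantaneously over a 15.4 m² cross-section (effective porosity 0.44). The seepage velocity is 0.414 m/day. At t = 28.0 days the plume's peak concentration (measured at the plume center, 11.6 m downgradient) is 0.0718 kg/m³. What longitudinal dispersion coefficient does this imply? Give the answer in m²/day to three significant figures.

0.0252 m²/day

At the plume center C_max = M/(n_e·A·√(4πDt)), so D = M²/(4πt·(n_e·A·C_max)²).
n_e·A·C_max = 0.44 × 15.4 × 0.0718 = 0.4865 kg/m.
D = 1.45²/(4π × 28.0 × 0.4865²) = 0.0252 m²/day.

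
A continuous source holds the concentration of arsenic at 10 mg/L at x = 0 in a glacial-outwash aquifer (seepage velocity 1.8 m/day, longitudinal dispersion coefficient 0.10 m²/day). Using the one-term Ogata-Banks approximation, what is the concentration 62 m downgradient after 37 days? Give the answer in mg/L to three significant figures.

9.55 mg/L

For a continuous step input, C/C₀ ≈ ½·erfc((x−vt)/(2√(Dt))).
vt = 1.8 × 37 = 66.6 m and 2√(Dt) = 2√(0.10 × 37) = 3.847 m.
Argument (x−vt)/(2√(Dt)) = (62 − 66.6)/3.847 = -1.196; ½·erfc(-1.196) = 0.9546.
C = 10 × 0.9546 = 9.55 mg/L.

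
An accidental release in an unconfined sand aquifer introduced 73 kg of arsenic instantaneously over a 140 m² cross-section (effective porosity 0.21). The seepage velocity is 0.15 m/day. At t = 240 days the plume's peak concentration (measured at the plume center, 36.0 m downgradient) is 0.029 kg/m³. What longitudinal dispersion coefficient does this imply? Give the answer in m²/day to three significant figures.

2.43 m²/day

At the plume center C_max = M/(n_e·A·√(4πDt)), so D = M²/(4πt·(n_e·A·C_max)²).
n_e·A·C_max = 0.21 × 140 × 0.029 = 0.8526 kg/m.
D = 73²/(4π × 240 × 0.8526²) = 2.43 m²/day.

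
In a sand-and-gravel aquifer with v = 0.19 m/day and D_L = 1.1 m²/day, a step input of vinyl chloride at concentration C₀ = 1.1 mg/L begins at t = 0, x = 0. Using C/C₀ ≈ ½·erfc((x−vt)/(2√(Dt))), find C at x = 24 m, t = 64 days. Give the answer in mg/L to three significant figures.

0.175 mg/L

For a continuous step input, C/C₀ ≈ ½·erfc((x−vt)/(2√(Dt))).
vt = 0.19 × 64 = 12.16 m and 2√(Dt) = 2√(1.1 × 64) = 16.78 m.
Argument (x−vt)/(2√(Dt)) = (24 − 12.16)/16.78 = 0.7056; ½·erfc(0.7056) = 0.1592.
C = 1.1 × 0.1592 = 0.175 mg/L.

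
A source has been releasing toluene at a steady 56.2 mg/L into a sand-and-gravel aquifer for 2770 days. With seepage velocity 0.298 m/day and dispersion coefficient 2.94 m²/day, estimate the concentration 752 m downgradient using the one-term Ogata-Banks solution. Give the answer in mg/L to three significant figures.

For a continuous step input, C/C₀ ≈ ½·erfc((x−vt)/(2√(Dt))).
vt = 0.298 × 2770 = 825.46 m and 2√(Dt) = 2√(2.94 × 2770) = 180.5 m.
Argument (x−vt)/(2√(Dt)) = (752 − 825.46)/180.5 = -0.4070; ½·erfc(-0.4070) = 0.7176.
C = 56.2 × 0.7176 = 40.3 mg/L.

40.3 mg/L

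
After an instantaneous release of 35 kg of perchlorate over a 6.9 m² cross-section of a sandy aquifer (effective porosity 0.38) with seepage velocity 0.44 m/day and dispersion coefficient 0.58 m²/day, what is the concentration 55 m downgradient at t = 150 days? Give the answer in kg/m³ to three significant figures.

For an instantaneous plane source, C(x,t) = M/(n_e·A·√(4πDt)) · exp(−(x−vt)²/(4Dt)), with n_e·A the pore (flow) area.
Plume center vt = 0.44 × 150 = 66 m, so the well at 55 m is 11 m upgradient of the peak.
√(4πDt) = 33.06 m, giving peak height M/(n_e·A·√(4πDt)) = 35/(0.38 × 6.9 × 33.06) = 0.4038 kg/m³.
(x−vt)²/(4Dt) = (-11)²/(4 × 0.58 × 150) = 0.3477; exp(−0.3477) = 0.7063.
C = 0.4038 × 0.7063 = 0.285 kg/m³.

0.285 kg/m³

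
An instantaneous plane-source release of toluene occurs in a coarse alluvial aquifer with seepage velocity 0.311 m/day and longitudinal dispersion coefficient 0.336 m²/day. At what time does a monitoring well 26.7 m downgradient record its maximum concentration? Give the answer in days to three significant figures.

For the 1D instantaneous-source solution, setting ∂C/∂t = 0 at fixed x gives v²t² + 2Dt − x² = 0, so t = (√(D² + v²x²) − D)/v².
√(D² + v²x²) = √(0.336² + 0.311² × 26.7²) = 8.310; v² = 0.096721.
t = (8.310 − 0.336)/0.096721 = 82.4 days (vs. the pure-advection estimate x/v = 85.9 d).

82.4 days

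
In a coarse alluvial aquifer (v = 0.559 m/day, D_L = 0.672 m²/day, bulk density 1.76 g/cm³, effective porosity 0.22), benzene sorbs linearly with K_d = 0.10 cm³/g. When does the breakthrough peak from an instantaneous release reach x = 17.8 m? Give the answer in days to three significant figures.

Retardation factor R = 1 + ρ_b·K_d/n = 1 + 1.76 × 0.10/0.22 = 1.800.
Sorption retards both mechanisms: v_R = v/R = 0.3106 m/day, D_R = D/R = 0.3733 m²/day.
Peak time from v_R²t² + 2D_R t − x² = 0: t = (√(D_R² + v_R²x²) − D_R)/v_R².
√(D_R² + v_R²x²) = √(0.3733² + 0.3106² × 17.8²) = 5.541; v_R² = 0.09647.
t = (5.541 − 0.3733)/0.09647 = 53.6 days.

53.6 days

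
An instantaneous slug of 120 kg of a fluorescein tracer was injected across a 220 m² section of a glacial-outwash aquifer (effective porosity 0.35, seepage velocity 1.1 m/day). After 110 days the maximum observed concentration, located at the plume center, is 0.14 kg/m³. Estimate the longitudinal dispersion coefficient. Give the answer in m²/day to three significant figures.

At the plume center C_max = M/(n_e·A·√(4πDt)), so D = M²/(4πt·(n_e·A·C_max)²).
n_e·A·C_max = 0.35 × 220 × 0.14 = 10.78 kg/m.
D = 120²/(4π × 110 × 10.78²) = 0.0896 m²/day.

0.0896 m²/day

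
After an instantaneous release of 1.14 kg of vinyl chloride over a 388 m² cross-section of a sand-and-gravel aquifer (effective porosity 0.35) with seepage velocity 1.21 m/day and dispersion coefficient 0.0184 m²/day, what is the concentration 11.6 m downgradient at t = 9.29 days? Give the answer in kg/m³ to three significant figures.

For an instantaneous plane source, C(x,t) = M/(n_e·A·√(4πDt)) · exp(−(x−vt)²/(4Dt)), with n_e·A the pore (flow) area.
Plume center vt = 1.21 × 9.29 = 11.2409 m, so the well at 11.6 m is 0.3591 m downgradient of the peak.
√(4πDt) = 1.466 m, giving peak height M/(n_e·A·√(4πDt)) = 1.14/(0.35 × 388 × 1.466) = 0.005726 kg/m³.
(x−vt)²/(4Dt) = (0.3591)²/(4 × 0.0184 × 9.29) = 0.1886; exp(−0.1886) = 0.8281.
C = 0.005726 × 0.8281 = 0.00474 kg/m³.

0.00474 kg/m³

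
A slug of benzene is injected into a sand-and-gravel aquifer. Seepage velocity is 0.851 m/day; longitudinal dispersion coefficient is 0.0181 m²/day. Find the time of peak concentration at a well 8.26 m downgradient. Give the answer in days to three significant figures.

9.68 days

For the 1D instantaneous-source solution, setting ∂C/∂t = 0 at fixed x gives v²t² + 2Dt − x² = 0, so t = (√(D² + v²x²) − D)/v².
√(D² + v²x²) = √(0.0181² + 0.851² × 8.26²) = 7.029; v² = 0.724201.
t = (7.029 − 0.0181)/0.724201 = 9.68 days (vs. the pure-advection estimate x/v = 9.71 d).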